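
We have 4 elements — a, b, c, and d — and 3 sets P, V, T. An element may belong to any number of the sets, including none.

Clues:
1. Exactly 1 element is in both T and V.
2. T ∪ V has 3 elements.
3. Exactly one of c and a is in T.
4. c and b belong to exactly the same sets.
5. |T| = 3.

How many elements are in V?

1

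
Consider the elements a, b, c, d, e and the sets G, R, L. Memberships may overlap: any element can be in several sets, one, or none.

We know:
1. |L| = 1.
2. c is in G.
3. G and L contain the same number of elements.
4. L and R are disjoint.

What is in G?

G = {c}

From (2): c ∈ G.
Suppose a ∈ G: no assignment then satisfies all the clues, so a ∉ G.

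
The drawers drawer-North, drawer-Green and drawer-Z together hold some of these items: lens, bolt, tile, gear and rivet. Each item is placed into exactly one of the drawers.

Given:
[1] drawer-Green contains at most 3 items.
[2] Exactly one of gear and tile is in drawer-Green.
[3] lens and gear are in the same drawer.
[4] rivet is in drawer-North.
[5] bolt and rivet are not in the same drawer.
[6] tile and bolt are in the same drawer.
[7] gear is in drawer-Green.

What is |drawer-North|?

1

From (4): rivet ∈ drawer-North.
From (7): gear ∈ drawer-Green.
(2) (exactly one): tile ∉ drawer-Green.
(3): lens matches gear: lens ∉ drawer-North.
(3): lens matches gear: lens ∈ drawer-Green.
(5): bolt ∉ drawer-North.
(6): tile matches bolt: tile ∉ drawer-North.
(6): bolt matches tile: bolt ∉ drawer-Green.
Only one drawer left: bolt ∈ drawer-Z.
Only one drawer left: tile ∈ drawer-Z.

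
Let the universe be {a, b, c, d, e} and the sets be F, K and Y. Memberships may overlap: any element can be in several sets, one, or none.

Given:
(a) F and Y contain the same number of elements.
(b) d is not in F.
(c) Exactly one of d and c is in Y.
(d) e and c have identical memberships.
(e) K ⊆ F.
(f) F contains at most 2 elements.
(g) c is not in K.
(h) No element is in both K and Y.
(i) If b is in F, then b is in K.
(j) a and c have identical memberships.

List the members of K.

From (b): d ∉ F.
From (g): c ∉ K.
(d): e matches c: e ∉ K.
(e) contrapositive: d ∉ K.
(j): a matches c: a ∉ K.
Suppose b ∉ K: no assignment then satisfies all the clues, so b ∈ K.

K = {b}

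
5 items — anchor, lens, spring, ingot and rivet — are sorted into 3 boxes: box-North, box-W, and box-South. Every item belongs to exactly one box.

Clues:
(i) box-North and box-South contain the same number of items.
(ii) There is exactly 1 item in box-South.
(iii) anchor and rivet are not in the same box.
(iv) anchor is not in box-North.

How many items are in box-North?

1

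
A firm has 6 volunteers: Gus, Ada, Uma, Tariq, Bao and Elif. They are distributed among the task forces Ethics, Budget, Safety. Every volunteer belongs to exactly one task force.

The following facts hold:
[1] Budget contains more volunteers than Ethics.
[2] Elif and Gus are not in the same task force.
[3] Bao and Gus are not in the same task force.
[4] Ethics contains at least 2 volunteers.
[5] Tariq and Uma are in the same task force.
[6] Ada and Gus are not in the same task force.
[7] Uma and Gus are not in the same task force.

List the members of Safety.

Safety = {Gus}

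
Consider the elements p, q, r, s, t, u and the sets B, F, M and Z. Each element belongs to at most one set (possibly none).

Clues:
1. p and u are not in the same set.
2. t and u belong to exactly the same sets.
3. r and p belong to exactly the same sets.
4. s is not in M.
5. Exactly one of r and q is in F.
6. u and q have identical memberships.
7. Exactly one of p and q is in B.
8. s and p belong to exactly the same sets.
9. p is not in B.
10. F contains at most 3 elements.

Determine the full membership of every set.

B = {q, t, u}; F = {p, r, s}; M = {}; Z = {}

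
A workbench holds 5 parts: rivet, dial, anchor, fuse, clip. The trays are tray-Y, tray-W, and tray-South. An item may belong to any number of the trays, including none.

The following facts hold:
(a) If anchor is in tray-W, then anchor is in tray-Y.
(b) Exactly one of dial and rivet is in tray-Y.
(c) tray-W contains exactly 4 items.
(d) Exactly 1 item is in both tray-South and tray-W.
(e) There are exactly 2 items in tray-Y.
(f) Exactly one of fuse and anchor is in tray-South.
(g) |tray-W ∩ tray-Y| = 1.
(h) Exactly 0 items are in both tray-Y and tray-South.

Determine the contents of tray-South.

tray-South = {fuse}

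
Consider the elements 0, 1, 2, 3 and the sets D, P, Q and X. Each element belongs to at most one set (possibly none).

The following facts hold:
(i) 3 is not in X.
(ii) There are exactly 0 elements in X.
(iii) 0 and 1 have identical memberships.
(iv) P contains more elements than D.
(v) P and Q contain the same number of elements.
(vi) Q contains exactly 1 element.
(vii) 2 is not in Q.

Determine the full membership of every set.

D = {}; P = {2}; Q = {3}; X = {}

From (i): 3 ∉ X.
From (vii): 2 ∉ Q.
(ii): X already has 0, so the rest are out.
Suppose 0 ∈ D: no assignment then satisfies all the clues, so 0 ∉ D.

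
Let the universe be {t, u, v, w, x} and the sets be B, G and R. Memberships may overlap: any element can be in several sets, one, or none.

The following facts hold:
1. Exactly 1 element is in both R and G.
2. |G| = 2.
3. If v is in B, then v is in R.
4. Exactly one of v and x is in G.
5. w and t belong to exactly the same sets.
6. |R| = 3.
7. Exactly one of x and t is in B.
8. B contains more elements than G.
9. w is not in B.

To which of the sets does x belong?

From (9): w ∉ B.
(5): t matches w: t ∉ B.
(7) (exactly one): x ∈ B.
Suppose x ∈ G: no assignment then satisfies all the clues, so x ∉ G.

x: B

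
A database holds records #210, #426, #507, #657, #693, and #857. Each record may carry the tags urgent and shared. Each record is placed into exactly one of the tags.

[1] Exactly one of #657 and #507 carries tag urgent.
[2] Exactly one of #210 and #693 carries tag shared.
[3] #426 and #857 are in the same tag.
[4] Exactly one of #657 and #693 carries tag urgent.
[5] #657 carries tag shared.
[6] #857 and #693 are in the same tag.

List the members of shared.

From (5): #657 ∈ shared.
(1) (exactly one): #507 ∈ urgent.
(4) (exactly one): #693 ∈ urgent.
(6): #857 matches #693: #857 ∈ urgent.
(2) (exactly one): #210 ∈ shared.
(3): #426 matches #857: #426 ∈ urgent.

shared = {#210, #657}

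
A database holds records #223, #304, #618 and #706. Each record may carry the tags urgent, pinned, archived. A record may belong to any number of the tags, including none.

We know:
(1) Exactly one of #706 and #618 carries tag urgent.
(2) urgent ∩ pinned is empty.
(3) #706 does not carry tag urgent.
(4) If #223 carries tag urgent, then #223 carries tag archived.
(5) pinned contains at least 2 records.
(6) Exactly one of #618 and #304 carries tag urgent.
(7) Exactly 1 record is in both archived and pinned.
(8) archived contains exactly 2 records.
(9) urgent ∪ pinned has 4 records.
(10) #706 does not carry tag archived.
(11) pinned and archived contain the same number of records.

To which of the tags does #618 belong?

#618: urgent

From (3): #706 ∉ urgent.
From (10): #706 ∉ archived.
(1) (exactly one): #618 ∈ urgent.
(2) (disjoint): #618 ∉ pinned.
(6) (exactly one): #304 ∉ urgent.
Suppose #618 ∈ archived: no assignment then satisfies all the clues, so #618 ∉ archived.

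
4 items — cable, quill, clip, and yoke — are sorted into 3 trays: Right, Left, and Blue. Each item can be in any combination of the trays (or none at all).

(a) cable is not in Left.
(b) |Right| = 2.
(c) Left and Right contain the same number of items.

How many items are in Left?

2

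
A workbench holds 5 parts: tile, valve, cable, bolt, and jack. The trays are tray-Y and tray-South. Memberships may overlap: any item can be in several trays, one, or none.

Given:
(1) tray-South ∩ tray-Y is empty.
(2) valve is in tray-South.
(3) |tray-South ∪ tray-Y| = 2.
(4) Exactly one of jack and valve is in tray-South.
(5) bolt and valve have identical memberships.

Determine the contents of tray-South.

From (2): valve ∈ tray-South.
(1) (disjoint): valve ∉ tray-Y.
(4) (exactly one): jack ∉ tray-South.
(5): bolt matches valve: bolt ∉ tray-Y.
(5): bolt matches valve: bolt ∈ tray-South.
Suppose tile ∈ tray-South: no assignment then satisfies all the clues, so tile ∉ tray-South.

tray-South = {bolt, valve}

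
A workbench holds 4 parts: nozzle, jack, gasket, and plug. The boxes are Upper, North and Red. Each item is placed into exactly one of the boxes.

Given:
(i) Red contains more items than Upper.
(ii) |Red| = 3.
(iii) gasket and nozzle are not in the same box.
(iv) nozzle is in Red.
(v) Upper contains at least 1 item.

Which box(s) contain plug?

From (iv): nozzle ∈ Red.
(iii): gasket ∉ Red.
(ii): only 3 candidates remain for Red, so all are in.
(v): only 1 candidates remain for Upper, so all are in.

plug: Red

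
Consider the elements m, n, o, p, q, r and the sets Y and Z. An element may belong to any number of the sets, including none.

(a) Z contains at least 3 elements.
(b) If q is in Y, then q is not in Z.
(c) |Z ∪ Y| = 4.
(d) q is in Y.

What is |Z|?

3

From (d): q ∈ Y.
(b): q ∉ Z.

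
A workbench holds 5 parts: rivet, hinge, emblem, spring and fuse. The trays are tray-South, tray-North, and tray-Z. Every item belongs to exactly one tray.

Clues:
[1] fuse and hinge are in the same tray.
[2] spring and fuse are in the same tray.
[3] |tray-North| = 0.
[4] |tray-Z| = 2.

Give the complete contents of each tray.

(3): tray-North already has 0, so the rest are out.
Suppose rivet ∈ tray-South: no assignment then satisfies all the clues, so rivet ∉ tray-South.

tray-South = {fuse, hinge, spring}; tray-North = {}; tray-Z = {emblem, rivet}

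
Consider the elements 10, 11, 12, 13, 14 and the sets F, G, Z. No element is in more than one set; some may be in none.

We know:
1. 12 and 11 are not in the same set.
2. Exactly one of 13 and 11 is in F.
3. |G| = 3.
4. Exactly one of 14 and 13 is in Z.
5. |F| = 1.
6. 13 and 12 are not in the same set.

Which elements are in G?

G = {10, 12, 14}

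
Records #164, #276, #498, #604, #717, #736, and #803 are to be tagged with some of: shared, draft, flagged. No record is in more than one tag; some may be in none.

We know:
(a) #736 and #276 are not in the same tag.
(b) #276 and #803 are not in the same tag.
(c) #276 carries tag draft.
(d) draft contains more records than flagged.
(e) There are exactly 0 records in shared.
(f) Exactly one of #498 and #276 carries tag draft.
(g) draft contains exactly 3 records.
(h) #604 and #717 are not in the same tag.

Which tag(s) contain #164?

#164: draft

From (c): #276 ∈ draft.
(a): #736 ∉ draft.
(b): #803 ∉ draft.
(e): shared already has 0, so the rest are out.
(f) (exactly one): #498 ∉ draft.
Suppose #164 ∉ draft: no assignment then satisfies all the clues, so #164 ∈ draft.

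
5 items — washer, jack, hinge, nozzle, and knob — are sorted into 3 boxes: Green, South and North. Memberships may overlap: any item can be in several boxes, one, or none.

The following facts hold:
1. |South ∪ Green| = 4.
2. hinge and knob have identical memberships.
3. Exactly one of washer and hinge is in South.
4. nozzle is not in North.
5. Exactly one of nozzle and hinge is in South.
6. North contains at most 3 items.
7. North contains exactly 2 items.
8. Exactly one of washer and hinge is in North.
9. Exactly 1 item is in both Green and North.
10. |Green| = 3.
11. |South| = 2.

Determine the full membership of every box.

Green = {hinge, knob, washer}; South = {nozzle, washer}; North = {jack, washer}

From (4): nozzle ∉ North.
Suppose washer ∉ Green: no assignment then satisfies all the clues, so washer ∈ Green.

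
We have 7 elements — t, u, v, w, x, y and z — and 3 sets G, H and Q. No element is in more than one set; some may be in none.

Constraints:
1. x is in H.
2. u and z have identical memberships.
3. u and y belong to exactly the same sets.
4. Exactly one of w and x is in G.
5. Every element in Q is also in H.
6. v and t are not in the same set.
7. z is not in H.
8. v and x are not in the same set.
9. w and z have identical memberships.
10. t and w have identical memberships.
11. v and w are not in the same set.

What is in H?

From (1): x ∈ H.
From (7): z ∉ H.
(2): u matches z: u ∉ H.
(3): y matches u: y ∉ H.
(4) (exactly one): w ∈ G.
(5) contrapositive: u ∉ Q.
(5) contrapositive: y ∉ Q.
(5) contrapositive: z ∉ Q.
(8): v ∉ H.
(9): z matches w: z ∈ G.
(10): t matches w: t ∈ G.
(5) contrapositive: v ∉ Q.

H = {x}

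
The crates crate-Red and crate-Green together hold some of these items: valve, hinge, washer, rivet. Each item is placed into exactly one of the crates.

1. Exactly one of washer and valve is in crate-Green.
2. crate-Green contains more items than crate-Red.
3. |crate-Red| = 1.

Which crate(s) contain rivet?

rivet: crate-Green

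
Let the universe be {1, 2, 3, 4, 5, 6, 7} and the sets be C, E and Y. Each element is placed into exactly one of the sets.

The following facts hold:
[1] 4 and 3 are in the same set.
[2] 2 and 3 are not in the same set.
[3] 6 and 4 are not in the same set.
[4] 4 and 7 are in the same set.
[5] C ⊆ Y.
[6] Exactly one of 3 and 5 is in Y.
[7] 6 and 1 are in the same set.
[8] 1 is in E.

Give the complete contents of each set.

C = {}; E = {1, 2, 5, 6}; Y = {3, 4, 7}

From (8): 1 ∈ E.
(7): 6 matches 1: 6 ∉ C.
(7): 6 matches 1: 6 ∈ E.
(3): 4 ∉ E.
(4): 7 matches 4: 7 ∉ E.
(1): 3 matches 4: 3 ∉ E.
Suppose 2 ∈ C: no assignment then satisfies all the clues, so 2 ∉ C.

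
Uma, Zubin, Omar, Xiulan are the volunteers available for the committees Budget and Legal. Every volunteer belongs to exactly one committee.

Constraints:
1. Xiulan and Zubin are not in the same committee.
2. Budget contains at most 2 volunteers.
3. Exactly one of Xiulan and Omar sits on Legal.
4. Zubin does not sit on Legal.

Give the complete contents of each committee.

From (4): Zubin ∉ Legal.
Only one committee left: Zubin ∈ Budget.
(1): Xiulan ∉ Budget.
Only one committee left: Xiulan ∈ Legal.
(3) (exactly one): Omar ∉ Legal.
Only one committee left: Omar ∈ Budget.
(2): Budget already has 2, so the rest are out.
Only one committee left: Uma ∈ Legal.

Budget = {Omar, Zubin}; Legal = {Uma, Xiulan}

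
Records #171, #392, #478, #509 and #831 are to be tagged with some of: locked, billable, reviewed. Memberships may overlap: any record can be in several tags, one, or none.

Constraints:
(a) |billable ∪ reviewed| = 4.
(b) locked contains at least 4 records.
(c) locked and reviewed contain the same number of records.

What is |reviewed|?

4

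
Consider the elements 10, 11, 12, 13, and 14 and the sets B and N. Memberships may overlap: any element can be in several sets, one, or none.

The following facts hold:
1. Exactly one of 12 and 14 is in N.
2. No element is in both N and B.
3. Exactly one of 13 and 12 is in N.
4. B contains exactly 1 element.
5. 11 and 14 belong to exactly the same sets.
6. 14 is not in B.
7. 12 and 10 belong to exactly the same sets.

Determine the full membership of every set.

From (6): 14 ∉ B.
(5): 11 matches 14: 11 ∉ B.
Suppose 10 ∈ B: no assignment then satisfies all the clues, so 10 ∉ B.

B = {13}; N = {10, 12}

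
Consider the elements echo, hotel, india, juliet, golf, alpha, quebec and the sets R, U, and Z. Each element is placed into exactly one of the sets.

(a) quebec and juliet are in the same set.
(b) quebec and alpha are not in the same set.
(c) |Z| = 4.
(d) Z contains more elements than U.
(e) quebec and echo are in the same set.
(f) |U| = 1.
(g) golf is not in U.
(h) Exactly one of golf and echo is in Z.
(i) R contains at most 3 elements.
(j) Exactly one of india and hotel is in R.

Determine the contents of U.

U = {alpha}

From (g): golf ∉ U.
Suppose echo ∈ U: no assignment then satisfies all the clues, so echo ∉ U.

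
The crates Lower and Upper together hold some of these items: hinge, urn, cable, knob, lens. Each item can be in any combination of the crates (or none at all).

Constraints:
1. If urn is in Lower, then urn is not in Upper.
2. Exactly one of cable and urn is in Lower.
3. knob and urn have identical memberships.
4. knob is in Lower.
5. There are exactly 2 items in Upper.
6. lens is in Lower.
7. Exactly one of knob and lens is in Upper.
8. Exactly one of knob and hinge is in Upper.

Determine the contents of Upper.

From (4): knob ∈ Lower.
From (6): lens ∈ Lower.
(3): urn matches knob: urn ∈ Lower.
(1): urn ∉ Upper.
(2) (exactly one): cable ∉ Lower.
(3): knob matches urn: knob ∉ Upper.
(7) (exactly one): lens ∈ Upper.
(8) (exactly one): hinge ∈ Upper.
(5): Upper already has 2, so the rest are out.

Upper = {hinge, lens}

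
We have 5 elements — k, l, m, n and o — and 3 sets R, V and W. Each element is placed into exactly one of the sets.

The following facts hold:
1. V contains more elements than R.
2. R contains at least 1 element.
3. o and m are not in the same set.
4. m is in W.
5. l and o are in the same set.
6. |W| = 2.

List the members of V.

V = {l, o}

From (4): m ∈ W.
(3): o ∉ W.
(5): l matches o: l ∉ W.
Suppose k ∈ V: no assignment then satisfies all the clues, so k ∉ V.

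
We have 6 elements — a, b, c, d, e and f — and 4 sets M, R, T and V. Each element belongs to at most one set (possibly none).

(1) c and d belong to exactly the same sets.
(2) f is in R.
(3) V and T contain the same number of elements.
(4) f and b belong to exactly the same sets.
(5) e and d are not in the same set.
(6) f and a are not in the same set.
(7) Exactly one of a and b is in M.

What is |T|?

0

From (2): f ∈ R.
(4): b matches f: b ∉ M.
(4): b matches f: b ∈ R.
(6): a ∉ R.
(7) (exactly one): a ∈ M.
Suppose c ∈ T: no assignment then satisfies all the clues, so c ∉ T.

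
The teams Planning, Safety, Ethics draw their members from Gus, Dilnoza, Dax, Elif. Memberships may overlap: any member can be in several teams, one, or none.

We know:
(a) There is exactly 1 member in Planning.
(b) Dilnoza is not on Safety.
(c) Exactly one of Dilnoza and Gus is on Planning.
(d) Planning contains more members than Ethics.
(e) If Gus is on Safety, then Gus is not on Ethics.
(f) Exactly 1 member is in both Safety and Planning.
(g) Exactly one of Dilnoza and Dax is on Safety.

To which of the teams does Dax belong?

Dax: Safety

From (b): Dilnoza ∉ Safety.
(g) (exactly one): Dax ∈ Safety.
Suppose Dax ∈ Planning: no assignment then satisfies all the clues, so Dax ∉ Planning.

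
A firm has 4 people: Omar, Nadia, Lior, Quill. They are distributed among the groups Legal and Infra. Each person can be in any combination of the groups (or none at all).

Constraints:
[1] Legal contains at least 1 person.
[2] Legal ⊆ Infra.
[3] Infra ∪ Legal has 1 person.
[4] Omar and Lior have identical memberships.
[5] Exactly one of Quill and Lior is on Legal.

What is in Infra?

Infra = {Quill}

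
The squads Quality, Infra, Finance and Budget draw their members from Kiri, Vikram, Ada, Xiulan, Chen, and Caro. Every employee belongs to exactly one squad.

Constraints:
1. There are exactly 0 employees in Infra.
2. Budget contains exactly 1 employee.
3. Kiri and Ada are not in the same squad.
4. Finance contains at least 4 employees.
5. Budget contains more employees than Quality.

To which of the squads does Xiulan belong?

(1): Infra already has 0, so the rest are out.
Suppose Xiulan ∈ Quality: no assignment then satisfies all the clues, so Xiulan ∉ Quality.

Xiulan: Finance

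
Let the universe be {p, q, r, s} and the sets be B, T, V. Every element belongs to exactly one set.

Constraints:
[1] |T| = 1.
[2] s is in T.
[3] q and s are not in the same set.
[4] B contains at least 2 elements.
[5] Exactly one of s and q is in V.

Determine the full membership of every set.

B = {p, r}; T = {s}; V = {q}

From (2): s ∈ T.
(1): T already has 1, so the rest are out.
(5) (exactly one): q ∈ V.
(4): only 2 candidates remain for B, so all are in.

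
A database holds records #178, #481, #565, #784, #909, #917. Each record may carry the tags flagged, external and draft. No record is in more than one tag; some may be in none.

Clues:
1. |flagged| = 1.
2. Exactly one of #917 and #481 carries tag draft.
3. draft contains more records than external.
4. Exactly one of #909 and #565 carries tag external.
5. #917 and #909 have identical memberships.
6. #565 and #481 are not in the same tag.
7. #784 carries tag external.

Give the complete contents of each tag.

flagged = {#481}; external = {#565, #784}; draft = {#178, #909, #917}

From (7): #784 ∈ external.
Suppose #178 ∈ flagged: no assignment then satisfies all the clues, so #178 ∉ flagged.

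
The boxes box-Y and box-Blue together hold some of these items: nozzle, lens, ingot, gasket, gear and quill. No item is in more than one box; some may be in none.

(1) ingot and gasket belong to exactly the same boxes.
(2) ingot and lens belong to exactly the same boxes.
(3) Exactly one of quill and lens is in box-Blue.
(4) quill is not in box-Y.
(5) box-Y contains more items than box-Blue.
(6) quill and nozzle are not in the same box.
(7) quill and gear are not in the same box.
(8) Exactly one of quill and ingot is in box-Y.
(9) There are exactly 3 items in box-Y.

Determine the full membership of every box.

box-Y = {gasket, ingot, lens}; box-Blue = {quill}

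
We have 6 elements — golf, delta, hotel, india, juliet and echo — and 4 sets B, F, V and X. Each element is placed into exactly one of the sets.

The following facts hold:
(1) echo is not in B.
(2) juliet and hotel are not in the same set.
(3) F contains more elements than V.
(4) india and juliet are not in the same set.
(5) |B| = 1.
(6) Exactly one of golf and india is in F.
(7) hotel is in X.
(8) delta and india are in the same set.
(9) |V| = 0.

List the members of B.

B = {juliet}

From (1): echo ∉ B.
From (7): hotel ∈ X.
(2): juliet ∉ X.
(9): V already has 0, so the rest are out.
Suppose golf ∈ B: no assignment then satisfies all the clues, so golf ∉ B.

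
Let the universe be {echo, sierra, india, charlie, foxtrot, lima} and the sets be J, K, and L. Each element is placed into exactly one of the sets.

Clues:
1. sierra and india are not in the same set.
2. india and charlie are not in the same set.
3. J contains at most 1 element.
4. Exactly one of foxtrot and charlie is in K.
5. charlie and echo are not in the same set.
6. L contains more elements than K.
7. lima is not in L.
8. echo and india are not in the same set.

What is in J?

J = {india}

From (7): lima ∉ L.
Suppose echo ∈ J: no assignment then satisfies all the clues, so echo ∉ J.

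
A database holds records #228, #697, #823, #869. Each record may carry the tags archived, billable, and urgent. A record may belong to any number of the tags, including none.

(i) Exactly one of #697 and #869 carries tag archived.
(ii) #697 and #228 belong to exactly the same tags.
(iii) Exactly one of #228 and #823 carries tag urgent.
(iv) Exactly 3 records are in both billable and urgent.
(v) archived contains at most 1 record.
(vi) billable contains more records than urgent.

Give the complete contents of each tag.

archived = {#869}; billable = {#228, #697, #823, #869}; urgent = {#228, #697, #869}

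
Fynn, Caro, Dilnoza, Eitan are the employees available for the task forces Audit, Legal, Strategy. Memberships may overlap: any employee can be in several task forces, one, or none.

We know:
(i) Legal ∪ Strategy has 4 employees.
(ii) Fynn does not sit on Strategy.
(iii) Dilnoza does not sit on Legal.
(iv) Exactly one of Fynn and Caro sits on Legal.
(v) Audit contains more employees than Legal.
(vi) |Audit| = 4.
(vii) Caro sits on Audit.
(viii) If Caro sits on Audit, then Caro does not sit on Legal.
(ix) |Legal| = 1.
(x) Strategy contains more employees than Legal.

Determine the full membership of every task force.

From (ii): Fynn ∉ Strategy.
From (iii): Dilnoza ∉ Legal.
From (vii): Caro ∈ Audit.
(vi): only 4 candidates remain for Audit, so all are in.
(viii): Caro ∉ Legal.
(iv) (exactly one): Fynn ∈ Legal.
(ix): Legal already has 1, so the rest are out.
Suppose Caro ∉ Strategy: no assignment then satisfies all the clues, so Caro ∈ Strategy.

Audit = {Caro, Dilnoza, Eitan, Fynn}; Legal = {Fynn}; Strategy = {Caro, Dilnoza, Eitan}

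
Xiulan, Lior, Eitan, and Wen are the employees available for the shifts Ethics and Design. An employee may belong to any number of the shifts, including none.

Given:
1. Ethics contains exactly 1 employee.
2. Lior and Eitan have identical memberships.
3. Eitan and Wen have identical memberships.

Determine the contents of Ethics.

Ethics = {Xiulan}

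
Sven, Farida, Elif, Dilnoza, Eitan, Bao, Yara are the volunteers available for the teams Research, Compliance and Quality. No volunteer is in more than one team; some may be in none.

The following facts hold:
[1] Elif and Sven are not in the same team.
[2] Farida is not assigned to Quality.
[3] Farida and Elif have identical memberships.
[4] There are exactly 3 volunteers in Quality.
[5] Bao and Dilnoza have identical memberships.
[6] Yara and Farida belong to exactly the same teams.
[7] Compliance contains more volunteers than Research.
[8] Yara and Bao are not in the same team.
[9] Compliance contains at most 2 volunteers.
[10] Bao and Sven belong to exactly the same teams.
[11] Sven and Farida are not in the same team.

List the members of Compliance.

Compliance = {Eitan}

From (2): Farida ∉ Quality.
(3): Elif matches Farida: Elif ∉ Quality.
(6): Yara matches Farida: Yara ∉ Quality.
Suppose Sven ∈ Compliance: no assignment then satisfies all the clues, so Sven ∉ Compliance.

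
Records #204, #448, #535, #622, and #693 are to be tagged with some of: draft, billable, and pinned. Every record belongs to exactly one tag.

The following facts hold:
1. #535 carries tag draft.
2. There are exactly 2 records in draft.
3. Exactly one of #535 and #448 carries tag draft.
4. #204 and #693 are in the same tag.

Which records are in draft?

draft = {#535, #622}

From (1): #535 ∈ draft.
(3) (exactly one): #448 ∉ draft.
Suppose #204 ∈ draft: no assignment then satisfies all the clues, so #204 ∉ draft.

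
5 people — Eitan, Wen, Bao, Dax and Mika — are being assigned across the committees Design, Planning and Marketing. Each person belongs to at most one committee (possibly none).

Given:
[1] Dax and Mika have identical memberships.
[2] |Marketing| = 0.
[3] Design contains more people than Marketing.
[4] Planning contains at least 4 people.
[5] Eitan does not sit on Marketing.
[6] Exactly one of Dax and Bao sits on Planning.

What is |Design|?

1

From (5): Eitan ∉ Marketing.
(2): Marketing already has 0, so the rest are out.
Suppose Eitan ∈ Design: no assignment then satisfies all the clues, so Eitan ∉ Design.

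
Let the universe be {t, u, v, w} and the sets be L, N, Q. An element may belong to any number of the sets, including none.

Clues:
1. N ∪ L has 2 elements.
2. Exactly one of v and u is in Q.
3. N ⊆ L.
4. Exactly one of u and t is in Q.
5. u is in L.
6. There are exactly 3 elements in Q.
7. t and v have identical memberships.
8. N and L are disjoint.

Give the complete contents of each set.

From (5): u ∈ L.
(8) (disjoint): u ∉ N.
Suppose t ∈ L: no assignment then satisfies all the clues, so t ∉ L.

L = {u, w}; N = {}; Q = {t, v, w}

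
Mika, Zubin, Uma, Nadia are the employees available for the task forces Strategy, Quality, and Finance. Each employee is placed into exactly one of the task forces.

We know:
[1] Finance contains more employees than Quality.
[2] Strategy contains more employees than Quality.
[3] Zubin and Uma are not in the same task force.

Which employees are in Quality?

Quality = {}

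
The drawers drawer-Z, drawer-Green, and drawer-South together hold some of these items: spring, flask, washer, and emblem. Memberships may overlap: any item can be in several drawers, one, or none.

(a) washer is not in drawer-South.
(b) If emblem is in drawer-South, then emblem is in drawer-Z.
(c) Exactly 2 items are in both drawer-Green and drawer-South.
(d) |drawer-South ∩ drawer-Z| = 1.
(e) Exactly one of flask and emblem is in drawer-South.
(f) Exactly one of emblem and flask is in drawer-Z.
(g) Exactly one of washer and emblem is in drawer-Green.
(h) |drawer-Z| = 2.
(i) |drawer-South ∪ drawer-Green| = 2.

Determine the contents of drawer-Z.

drawer-Z = {emblem, washer}

From (a): washer ∉ drawer-South.
Suppose spring ∈ drawer-Z: no assignment then satisfies all the clues, so spring ∉ drawer-Z.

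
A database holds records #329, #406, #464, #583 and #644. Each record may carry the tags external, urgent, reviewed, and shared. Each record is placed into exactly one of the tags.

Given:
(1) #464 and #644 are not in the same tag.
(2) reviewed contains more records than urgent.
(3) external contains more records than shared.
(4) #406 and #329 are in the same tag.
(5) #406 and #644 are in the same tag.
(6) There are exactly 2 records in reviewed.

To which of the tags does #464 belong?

#464: reviewed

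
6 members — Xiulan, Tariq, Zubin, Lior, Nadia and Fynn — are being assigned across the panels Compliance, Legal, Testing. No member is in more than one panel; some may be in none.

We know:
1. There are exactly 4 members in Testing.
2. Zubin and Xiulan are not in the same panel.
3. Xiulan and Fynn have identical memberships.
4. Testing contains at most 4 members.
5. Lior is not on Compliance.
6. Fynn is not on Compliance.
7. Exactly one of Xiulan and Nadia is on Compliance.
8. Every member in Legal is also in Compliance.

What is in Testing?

From (5): Lior ∉ Compliance.
From (6): Fynn ∉ Compliance.
(3): Xiulan matches Fynn: Xiulan ∉ Compliance.
(7) (exactly one): Nadia ∈ Compliance.
(8) contrapositive: Xiulan ∉ Legal.
(8) contrapositive: Lior ∉ Legal.
(8) contrapositive: Fynn ∉ Legal.
Suppose Xiulan ∉ Testing: no assignment then satisfies all the clues, so Xiulan ∈ Testing.

Testing = {Fynn, Lior, Tariq, Xiulan}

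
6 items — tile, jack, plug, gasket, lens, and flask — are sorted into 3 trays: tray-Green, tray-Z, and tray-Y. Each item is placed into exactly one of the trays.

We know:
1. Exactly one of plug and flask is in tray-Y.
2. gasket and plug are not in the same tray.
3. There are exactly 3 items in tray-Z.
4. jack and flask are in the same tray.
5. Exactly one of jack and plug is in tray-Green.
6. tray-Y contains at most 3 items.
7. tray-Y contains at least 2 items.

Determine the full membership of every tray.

tray-Green = {plug}; tray-Z = {gasket, lens, tile}; tray-Y = {flask, jack}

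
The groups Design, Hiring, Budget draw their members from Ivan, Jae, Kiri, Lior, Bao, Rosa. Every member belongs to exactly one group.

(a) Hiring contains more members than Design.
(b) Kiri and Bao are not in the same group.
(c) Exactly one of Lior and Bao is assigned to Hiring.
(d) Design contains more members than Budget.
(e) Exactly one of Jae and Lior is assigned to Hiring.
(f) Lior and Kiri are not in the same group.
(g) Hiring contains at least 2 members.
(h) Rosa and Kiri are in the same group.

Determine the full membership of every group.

Design = {Kiri, Rosa}; Hiring = {Bao, Ivan, Jae}; Budget = {Lior}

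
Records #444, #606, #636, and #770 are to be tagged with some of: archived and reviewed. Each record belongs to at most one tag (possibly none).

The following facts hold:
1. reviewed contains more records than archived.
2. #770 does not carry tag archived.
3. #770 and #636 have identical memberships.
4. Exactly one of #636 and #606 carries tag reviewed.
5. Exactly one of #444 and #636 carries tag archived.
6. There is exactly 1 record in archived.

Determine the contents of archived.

From (2): #770 ∉ archived.
(3): #636 matches #770: #636 ∉ archived.
(5) (exactly one): #444 ∈ archived.
(6): archived already has 1, so the rest are out.

archived = {#444}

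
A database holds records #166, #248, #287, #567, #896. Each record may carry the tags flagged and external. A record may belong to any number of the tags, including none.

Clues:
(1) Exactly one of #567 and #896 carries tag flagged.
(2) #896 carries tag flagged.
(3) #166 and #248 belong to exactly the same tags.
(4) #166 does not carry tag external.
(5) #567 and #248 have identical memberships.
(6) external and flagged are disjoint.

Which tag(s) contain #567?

From (2): #896 ∈ flagged.
From (4): #166 ∉ external.
(1) (exactly one): #567 ∉ flagged.
(3): #248 matches #166: #248 ∉ external.
(5): #248 matches #567: #248 ∉ flagged.
(5): #567 matches #248: #567 ∉ external.
(6) (disjoint): #896 ∉ external.
(3): #166 matches #248: #166 ∉ flagged.

#567: none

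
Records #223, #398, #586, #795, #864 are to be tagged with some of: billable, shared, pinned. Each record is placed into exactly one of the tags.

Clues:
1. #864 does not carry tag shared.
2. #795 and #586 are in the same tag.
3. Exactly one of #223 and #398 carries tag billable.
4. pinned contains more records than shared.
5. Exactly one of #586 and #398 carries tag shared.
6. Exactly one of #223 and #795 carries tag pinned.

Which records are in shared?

shared = {#398}

From (1): #864 ∉ shared.
Suppose #223 ∈ shared: no assignment then satisfies all the clues, so #223 ∉ shared.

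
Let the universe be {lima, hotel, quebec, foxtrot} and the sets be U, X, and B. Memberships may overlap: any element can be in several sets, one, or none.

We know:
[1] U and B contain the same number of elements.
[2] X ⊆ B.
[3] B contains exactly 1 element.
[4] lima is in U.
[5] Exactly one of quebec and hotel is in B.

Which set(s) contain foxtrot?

foxtrot: none

From (4): lima ∈ U.
Suppose foxtrot ∈ U: no assignment then satisfies all the clues, so foxtrot ∉ U.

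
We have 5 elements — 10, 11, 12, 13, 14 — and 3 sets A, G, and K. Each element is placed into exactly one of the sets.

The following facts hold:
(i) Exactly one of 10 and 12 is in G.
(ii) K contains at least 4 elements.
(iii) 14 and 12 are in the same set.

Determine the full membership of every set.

A = {}; G = {10}; K = {11, 12, 13, 14}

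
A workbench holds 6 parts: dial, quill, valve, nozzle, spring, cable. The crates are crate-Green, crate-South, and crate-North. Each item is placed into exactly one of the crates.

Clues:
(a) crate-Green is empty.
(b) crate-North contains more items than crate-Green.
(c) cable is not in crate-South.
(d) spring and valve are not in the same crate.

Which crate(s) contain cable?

cable: crate-North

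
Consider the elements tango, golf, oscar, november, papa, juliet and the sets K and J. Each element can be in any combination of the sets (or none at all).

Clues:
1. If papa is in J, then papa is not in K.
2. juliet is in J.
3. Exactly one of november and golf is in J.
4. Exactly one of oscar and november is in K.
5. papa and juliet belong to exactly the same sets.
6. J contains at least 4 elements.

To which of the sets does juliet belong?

juliet: J

From (2): juliet ∈ J.
(5): papa matches juliet: papa ∈ J.
(1): papa ∉ K.
(5): juliet matches papa: juliet ∉ K.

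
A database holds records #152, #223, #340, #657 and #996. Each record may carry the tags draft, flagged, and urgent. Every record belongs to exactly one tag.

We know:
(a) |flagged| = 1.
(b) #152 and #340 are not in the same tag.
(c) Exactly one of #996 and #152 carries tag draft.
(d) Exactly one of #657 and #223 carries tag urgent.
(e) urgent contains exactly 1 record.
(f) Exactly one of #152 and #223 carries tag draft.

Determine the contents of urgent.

urgent = {#657}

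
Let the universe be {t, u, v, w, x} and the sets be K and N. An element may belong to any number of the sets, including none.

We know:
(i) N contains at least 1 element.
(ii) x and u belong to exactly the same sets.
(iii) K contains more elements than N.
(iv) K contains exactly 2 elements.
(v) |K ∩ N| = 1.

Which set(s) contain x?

x: none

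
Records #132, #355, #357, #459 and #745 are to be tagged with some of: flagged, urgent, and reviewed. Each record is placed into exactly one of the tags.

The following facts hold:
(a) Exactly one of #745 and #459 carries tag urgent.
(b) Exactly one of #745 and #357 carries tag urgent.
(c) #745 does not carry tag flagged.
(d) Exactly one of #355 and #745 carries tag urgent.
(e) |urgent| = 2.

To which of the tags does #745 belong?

#745: urgent

From (c): #745 ∉ flagged.
Suppose #745 ∉ urgent: no assignment then satisfies all the clues, so #745 ∈ urgent.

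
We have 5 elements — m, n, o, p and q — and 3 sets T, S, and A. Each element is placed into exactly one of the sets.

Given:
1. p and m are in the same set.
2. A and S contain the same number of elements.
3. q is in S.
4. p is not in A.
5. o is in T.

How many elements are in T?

3

From (3): q ∈ S.
From (4): p ∉ A.
From (5): o ∈ T.
(1): m matches p: m ∉ A.
Suppose m ∉ T: no assignment then satisfies all the clues, so m ∈ T.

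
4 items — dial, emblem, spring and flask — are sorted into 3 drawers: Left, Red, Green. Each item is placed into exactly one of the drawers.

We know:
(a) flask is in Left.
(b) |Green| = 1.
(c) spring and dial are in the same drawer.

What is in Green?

Green = {emblem}

From (a): flask ∈ Left.
Suppose dial ∈ Green: no assignment then satisfies all the clues, so dial ∉ Green.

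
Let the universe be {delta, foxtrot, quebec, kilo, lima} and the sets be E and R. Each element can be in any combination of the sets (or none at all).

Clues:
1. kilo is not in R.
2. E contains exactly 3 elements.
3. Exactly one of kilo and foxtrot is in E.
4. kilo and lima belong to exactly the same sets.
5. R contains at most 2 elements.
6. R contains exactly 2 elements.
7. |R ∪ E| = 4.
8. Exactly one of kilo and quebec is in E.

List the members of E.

E = {delta, kilo, lima}

From (1): kilo ∉ R.
(4): lima matches kilo: lima ∉ R.
Suppose delta ∉ E: no assignment then satisfies all the clues, so delta ∈ E.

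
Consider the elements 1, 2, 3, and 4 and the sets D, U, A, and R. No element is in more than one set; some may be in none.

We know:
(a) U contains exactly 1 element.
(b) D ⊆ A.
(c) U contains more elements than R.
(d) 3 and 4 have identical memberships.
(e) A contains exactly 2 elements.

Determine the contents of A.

A = {3, 4}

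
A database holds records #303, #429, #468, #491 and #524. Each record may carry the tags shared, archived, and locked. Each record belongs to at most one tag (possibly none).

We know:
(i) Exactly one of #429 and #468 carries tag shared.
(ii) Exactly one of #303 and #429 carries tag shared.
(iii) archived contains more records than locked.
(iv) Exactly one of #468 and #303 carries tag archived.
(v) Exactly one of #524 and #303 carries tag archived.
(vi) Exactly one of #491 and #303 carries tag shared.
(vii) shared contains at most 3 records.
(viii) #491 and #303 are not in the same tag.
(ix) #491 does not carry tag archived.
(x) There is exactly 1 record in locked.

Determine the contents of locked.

locked = {#303}

From (ix): #491 ∉ archived.
Suppose #303 ∉ locked: no assignment then satisfies all the clues, so #303 ∈ locked.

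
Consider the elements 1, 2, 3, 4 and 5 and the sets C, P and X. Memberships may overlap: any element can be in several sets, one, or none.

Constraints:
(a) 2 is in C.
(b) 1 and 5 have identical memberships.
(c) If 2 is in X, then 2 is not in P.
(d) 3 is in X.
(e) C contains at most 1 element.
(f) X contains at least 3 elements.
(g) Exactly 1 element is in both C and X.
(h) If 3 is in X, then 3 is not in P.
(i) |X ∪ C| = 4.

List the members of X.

X = {1, 2, 3, 5}

From (a): 2 ∈ C.
From (d): 3 ∈ X.
(e): C already has 1, so the rest are out.
(h): 3 ∉ P.
Suppose 1 ∉ X: no assignment then satisfies all the clues, so 1 ∈ X.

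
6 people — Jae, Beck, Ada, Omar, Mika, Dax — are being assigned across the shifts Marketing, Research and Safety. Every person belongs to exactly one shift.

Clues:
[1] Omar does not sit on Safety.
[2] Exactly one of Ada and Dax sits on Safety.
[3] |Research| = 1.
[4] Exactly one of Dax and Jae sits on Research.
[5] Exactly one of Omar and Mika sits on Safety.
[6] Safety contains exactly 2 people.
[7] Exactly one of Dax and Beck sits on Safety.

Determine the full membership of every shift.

Marketing = {Ada, Beck, Omar}; Research = {Jae}; Safety = {Dax, Mika}

From (1): Omar ∉ Safety.
(5) (exactly one): Mika ∈ Safety.
Suppose Jae ∈ Marketing: no assignment then satisfies all the clues, so Jae ∉ Marketing.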